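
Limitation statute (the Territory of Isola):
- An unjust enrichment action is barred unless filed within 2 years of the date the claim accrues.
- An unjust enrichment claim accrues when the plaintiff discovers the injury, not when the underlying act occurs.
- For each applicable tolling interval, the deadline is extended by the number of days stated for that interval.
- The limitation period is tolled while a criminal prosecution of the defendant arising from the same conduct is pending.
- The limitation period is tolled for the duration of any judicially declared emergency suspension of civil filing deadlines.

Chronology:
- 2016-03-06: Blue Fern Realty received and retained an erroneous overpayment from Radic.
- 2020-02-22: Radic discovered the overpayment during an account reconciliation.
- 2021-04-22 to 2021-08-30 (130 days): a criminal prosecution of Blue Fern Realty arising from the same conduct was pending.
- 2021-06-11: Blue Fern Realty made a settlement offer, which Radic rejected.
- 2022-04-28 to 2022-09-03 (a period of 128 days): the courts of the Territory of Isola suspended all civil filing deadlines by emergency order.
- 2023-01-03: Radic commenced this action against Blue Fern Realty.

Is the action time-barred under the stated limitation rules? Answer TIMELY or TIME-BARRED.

TIME-BARRED

The claim did not accrue until Radic discovered the injury on 2020-02-22; the 2016-03-06 act date does not start the clock under the stated rule.
The untolled deadline — 2 years after 2020-02-22 — is 2022-02-22.
Because the pending criminal prosecution ran from 2021-04-22 to 2021-08-30, the deadline is extended by 130 days to 2022-07-02.
The period was tolled for 128 days by the emergency suspension of filing deadlines (2022-04-28 to 2022-09-03), pushing the deadline to 2022-11-07.
Nothing else in the chronology tolls or restarts the period.
Filing on 2023-01-03 missed the 2022-11-07 deadline — the action is time-barred.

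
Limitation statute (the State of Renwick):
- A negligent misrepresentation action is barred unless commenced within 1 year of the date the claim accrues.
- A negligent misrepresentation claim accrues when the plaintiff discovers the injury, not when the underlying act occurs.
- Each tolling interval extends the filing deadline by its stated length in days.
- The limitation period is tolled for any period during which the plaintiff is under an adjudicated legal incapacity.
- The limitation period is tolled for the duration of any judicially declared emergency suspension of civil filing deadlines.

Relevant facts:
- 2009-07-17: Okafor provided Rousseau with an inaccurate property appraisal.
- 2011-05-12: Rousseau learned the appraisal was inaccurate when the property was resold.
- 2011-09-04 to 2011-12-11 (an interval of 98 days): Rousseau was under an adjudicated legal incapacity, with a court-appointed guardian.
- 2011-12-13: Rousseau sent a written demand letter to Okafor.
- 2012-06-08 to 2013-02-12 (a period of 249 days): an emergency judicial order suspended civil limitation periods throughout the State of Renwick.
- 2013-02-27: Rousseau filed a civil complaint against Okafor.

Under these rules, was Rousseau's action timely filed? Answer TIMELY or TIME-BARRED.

TIMELY

Accrual is tied to discovery, so the period began on 2011-05-12 rather than on 2009-07-17 when the act occurred.
1 year from 2011-05-12 is 2012-05-12.
Because the plaintiff's legal incapacity ran from 2011-09-04 to 2011-12-11, the deadline is extended by 98 days to 2012-08-18.
Because the emergency suspension of filing deadlines ran from 2012-06-08 to 2013-02-12, the deadline is extended by 249 days to 2013-04-24.
The other events in the timeline have no effect on the limitation period under the stated rules.
The 2013-02-27 filing precedes the 2013-04-24 deadline; the claim is timely.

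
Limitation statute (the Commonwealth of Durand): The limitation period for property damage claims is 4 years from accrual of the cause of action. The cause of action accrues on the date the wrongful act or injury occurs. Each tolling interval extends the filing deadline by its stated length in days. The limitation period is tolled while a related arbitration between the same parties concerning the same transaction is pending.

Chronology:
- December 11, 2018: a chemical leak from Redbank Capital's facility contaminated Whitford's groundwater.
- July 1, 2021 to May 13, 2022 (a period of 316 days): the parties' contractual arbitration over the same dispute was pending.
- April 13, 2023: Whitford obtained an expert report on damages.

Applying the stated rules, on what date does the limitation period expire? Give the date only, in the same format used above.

The limitation period began to run on December 11, 2018.
The untolled deadline — 4 years after December 11, 2018 — is December 11, 2022.
Because the pending related arbitration ran from July 1, 2021 to May 13, 2022, the deadline is extended by 316 days to October 23, 2023.
None of the other events listed affects the running of the period under the stated rules.

October 23, 2023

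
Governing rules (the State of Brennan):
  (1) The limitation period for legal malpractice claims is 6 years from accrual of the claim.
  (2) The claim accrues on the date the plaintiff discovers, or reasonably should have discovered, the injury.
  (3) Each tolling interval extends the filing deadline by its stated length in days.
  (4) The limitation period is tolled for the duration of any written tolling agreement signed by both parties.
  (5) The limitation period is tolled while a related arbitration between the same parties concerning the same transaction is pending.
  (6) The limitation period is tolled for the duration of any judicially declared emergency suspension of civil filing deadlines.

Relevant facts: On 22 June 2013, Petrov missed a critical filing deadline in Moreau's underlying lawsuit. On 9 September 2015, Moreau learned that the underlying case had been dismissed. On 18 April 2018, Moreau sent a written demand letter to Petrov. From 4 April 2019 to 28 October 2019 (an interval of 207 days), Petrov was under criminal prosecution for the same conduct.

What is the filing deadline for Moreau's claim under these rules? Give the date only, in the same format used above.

9 September 2021

Accrual is tied to discovery, so the period began on 9 September 2015 rather than on 22 June 2013 when the act occurred.
The untolled deadline — 6 years after 9 September 2015 — is 9 September 2021.
The pending criminal prosecution from 4 April 2019 to 28 October 2019 does not toll the period, because no stated rule makes a criminal prosecution a tolling event.
The other events in the timeline have no effect on the limitation period under the stated rules.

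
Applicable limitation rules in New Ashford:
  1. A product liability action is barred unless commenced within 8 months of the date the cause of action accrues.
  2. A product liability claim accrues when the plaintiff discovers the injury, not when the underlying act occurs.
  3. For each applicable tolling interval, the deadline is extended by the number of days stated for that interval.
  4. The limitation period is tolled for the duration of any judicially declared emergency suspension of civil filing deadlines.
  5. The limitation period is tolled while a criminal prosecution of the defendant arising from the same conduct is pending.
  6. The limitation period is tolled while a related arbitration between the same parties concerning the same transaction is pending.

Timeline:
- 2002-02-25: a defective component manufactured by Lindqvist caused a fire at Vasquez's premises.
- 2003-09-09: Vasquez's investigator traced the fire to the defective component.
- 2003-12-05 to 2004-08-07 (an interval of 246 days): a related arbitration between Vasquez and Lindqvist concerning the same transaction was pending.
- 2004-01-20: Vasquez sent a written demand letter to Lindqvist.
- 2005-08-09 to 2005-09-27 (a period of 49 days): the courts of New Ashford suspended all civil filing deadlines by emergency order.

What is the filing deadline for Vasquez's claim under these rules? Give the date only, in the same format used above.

Accrual is tied to discovery, so the period began on 2003-09-09 rather than on 2002-02-25 when the act occurred.
Adding the 8 months base period to 2003-09-09 gives a deadline of 2004-05-09, before any tolling.
Because the pending related arbitration ran from 2003-12-05 to 2004-08-07, the deadline is extended by 246 days to 2005-01-10.
By the time the emergency suspension of filing deadlines began on 2005-08-09, the limitation period had already expired on 2005-01-10; that interval cannot revive it.
Nothing else in the chronology tolls or restarts the period.

2005-01-10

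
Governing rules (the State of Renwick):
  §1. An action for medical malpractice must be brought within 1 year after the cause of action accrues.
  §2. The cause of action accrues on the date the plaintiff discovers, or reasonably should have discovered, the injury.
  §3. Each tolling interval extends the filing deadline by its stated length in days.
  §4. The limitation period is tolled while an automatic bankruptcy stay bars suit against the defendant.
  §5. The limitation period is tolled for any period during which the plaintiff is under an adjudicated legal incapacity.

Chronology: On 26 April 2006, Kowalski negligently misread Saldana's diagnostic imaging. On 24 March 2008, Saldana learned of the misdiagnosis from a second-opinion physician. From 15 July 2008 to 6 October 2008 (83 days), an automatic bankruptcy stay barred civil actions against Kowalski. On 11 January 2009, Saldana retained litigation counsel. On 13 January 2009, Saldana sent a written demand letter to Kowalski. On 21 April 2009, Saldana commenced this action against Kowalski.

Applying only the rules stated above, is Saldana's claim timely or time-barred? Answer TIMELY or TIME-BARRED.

TIMELY

The claim did not accrue until Saldana discovered the injury on 24 March 2008; the 26 April 2006 act date does not start the clock under the stated rule.
1 year from 24 March 2008 is 24 March 2009.
The period was tolled for 83 days by the automatic bankruptcy stay (15 July 2008 to 6 October 2008), pushing the deadline to 15 June 2009.
None of the other events listed affects the running of the period under the stated rules.
The 21 April 2009 filing precedes the 15 June 2009 deadline; the claim is timely.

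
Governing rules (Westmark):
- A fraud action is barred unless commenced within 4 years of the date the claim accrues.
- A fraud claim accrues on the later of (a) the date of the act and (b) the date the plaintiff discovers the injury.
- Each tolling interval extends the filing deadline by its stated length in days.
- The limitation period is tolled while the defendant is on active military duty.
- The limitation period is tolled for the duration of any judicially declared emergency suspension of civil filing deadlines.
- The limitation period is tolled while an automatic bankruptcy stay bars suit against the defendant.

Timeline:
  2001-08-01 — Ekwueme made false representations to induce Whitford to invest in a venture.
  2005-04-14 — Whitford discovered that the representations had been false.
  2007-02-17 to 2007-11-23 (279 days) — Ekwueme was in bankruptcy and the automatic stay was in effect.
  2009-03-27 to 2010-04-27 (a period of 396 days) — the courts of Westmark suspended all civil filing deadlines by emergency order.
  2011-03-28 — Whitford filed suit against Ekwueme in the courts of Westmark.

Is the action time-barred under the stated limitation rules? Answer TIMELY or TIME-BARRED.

TIME-BARRED

Because discovery on 2005-04-14 post-dates the 2001-08-01 act, accrual under the later-of rule falls on 2005-04-14.
Adding the 4 years base period to 2005-04-14 gives a deadline of 2009-04-14, before any tolling.
The period was tolled for 279 days by the automatic bankruptcy stay (2007-02-17 to 2007-11-23), pushing the deadline to 2010-01-18.
Because the emergency suspension of filing deadlines ran from 2009-03-27 to 2010-04-27, the deadline is extended by 396 days to 2011-02-18.
The 2011-03-28 filing falls after the 2011-02-18 deadline; the claim is time-barred.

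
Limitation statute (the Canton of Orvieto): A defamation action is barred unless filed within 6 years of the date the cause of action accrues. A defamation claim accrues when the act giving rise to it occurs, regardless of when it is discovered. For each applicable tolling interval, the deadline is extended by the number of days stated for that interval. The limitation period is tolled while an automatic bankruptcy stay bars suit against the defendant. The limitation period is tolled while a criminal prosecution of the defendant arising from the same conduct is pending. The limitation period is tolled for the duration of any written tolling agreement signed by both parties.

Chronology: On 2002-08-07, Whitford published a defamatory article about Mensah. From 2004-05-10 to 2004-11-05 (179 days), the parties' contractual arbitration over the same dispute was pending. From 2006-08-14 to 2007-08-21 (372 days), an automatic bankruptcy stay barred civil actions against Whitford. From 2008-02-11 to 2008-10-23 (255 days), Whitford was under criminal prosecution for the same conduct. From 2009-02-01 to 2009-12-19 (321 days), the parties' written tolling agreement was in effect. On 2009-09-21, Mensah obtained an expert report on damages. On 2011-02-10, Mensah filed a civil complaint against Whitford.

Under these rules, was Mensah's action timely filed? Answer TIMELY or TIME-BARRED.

TIMELY

The cause of action accrued on 2002-08-07, the date of the act.
The untolled deadline — 6 years after 2002-08-07 — is 2008-08-07.
The period was tolled for 372 days by the automatic bankruptcy stay (2006-08-14 to 2007-08-21), pushing the deadline to 2009-08-14.
Because the pending criminal prosecution ran from 2008-02-11 to 2008-10-23, the deadline is extended by 255 days to 2010-04-26.
The period was tolled for 321 days by the written tolling agreement (2009-02-01 to 2009-12-19), pushing the deadline to 2011-03-13.
The pending related arbitration from 2004-05-10 to 2004-11-05 does not toll the period, because no stated rule makes a pending arbitration a tolling event.
Nothing else in the chronology tolls or restarts the period.
Mensah filed on 2011-02-10, before the 2011-03-13 deadline, so the action is timely.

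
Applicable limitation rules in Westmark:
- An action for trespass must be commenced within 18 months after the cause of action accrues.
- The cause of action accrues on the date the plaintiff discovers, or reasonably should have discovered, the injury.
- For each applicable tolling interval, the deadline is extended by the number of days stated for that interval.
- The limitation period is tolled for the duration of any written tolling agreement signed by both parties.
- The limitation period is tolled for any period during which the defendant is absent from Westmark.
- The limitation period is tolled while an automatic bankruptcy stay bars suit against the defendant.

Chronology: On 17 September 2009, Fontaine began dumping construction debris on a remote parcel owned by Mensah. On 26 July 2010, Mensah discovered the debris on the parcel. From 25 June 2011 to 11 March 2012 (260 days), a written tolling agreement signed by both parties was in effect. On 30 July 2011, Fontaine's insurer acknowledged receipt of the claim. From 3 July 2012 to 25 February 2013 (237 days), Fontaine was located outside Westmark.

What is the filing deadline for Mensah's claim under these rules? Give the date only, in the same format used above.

6 June 2013

The claim did not accrue until Mensah discovered the injury on 26 July 2010; the 17 September 2009 act date does not start the clock under the stated rule.
The untolled deadline — 18 months after 26 July 2010 — is 26 January 2012.
The period was tolled for 260 days by the written tolling agreement (25 June 2011 to 11 March 2012), pushing the deadline to 12 October 2012.
The period was tolled for 237 days by the defendant's absence from the jurisdiction (3 July 2012 to 25 February 2013), pushing the deadline to 6 June 2013.
Nothing else in the chronology tolls or restarts the period.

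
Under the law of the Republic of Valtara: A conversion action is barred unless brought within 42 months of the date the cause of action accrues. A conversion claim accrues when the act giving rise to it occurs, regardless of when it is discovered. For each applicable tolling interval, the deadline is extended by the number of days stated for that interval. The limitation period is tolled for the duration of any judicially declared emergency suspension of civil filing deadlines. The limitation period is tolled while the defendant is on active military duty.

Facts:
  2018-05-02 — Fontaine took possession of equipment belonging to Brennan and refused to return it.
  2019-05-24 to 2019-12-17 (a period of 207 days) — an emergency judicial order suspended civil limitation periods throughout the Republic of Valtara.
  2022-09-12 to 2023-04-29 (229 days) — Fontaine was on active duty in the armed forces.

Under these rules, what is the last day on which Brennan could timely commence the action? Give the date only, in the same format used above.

The claim accrued on 2018-05-02, when the wrongful act occurred.
42 months from 2018-05-02 is 2021-11-02.
Because the emergency suspension of filing deadlines ran from 2019-05-24 to 2019-12-17, the deadline is extended by 207 days to 2022-05-28.
The defendant's active military service starting 2022-09-12 came too late — the period had run on 2022-05-28 — and so does not extend the deadline.

2022-05-28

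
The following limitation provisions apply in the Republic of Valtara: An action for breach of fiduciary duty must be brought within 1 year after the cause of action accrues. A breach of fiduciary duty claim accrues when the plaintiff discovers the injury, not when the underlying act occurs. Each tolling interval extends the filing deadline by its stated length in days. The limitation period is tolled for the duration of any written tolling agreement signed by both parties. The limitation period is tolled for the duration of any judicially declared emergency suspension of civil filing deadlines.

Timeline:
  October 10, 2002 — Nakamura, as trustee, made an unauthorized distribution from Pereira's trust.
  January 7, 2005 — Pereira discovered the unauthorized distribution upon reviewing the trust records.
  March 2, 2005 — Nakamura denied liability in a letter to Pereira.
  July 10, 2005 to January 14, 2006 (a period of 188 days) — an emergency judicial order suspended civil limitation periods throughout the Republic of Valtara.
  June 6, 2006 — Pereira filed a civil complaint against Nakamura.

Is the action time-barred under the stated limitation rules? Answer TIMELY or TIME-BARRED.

The claim did not accrue until Pereira discovered the injury on January 7, 2005; the October 10, 2002 act date does not start the clock under the stated rule.
The untolled deadline — 1 year after January 7, 2005 — is January 7, 2006.
The period was tolled for 188 days by the emergency suspension of filing deadlines (July 10, 2005 to January 14, 2006), pushing the deadline to July 14, 2006.
Nothing else in the chronology tolls or restarts the period.
Pereira filed on June 6, 2006, before the July 14, 2006 deadline, so the action is timely.

TIMELY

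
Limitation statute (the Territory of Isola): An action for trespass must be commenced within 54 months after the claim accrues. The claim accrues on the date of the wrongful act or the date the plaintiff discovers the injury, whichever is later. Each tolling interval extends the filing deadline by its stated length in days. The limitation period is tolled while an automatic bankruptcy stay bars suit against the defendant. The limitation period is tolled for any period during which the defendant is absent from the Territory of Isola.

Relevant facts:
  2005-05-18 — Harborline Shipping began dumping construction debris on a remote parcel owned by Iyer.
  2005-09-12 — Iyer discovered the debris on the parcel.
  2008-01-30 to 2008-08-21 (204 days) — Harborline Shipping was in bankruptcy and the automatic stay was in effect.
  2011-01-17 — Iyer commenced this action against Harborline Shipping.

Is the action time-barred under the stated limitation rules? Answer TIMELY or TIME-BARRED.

TIME-BARRED

The claim accrued on 2005-09-12 — the later of the 2005-05-18 act and the 2005-09-12 discovery.
54 months from 2005-09-12 is 2010-03-12.
The period was tolled for 204 days by the automatic bankruptcy stay (2008-01-30 to 2008-08-21), pushing the deadline to 2010-10-02.
Iyer filed on 2011-01-17, after the 2010-10-02 deadline, so the action is time-barred.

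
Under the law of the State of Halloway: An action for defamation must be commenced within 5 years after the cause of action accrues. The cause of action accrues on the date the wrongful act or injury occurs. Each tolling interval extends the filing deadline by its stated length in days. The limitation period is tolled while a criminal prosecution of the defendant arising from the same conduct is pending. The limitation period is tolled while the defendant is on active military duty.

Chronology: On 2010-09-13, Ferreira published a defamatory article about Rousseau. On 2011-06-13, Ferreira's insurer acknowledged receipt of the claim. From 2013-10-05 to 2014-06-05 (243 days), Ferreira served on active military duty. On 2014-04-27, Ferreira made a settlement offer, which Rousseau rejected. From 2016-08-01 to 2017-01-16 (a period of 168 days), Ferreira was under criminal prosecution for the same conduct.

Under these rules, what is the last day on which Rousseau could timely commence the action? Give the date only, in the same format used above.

2016-05-13

The claim accrued on 2010-09-13, when the wrongful act occurred.
The untolled deadline — 5 years after 2010-09-13 — is 2015-09-13.
The period was tolled for 243 days by the defendant's active military service (2013-10-05 to 2014-06-05), pushing the deadline to 2016-05-13.
The pending criminal prosecution from 2016-08-01 to 2017-01-16 began after the period had already run on 2016-05-13, so it has no tolling effect.
Nothing else in the chronology tolls or restarts the period.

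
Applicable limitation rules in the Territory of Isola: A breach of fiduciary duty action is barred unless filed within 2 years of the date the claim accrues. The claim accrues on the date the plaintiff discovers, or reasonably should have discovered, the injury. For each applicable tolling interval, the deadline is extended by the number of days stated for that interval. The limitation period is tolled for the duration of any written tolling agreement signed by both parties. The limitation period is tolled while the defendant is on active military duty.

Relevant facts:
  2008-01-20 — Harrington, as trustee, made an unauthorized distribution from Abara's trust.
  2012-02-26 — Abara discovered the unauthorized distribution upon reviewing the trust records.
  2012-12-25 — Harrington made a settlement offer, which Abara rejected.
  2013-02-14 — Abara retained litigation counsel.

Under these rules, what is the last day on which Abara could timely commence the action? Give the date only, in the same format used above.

2014-02-26

Accrual is tied to discovery, so the period began on 2012-02-26 rather than on 2008-01-20 when the act occurred.
2 years from 2012-02-26 is 2014-02-26.
The other events in the timeline have no effect on the limitation period under the stated rules.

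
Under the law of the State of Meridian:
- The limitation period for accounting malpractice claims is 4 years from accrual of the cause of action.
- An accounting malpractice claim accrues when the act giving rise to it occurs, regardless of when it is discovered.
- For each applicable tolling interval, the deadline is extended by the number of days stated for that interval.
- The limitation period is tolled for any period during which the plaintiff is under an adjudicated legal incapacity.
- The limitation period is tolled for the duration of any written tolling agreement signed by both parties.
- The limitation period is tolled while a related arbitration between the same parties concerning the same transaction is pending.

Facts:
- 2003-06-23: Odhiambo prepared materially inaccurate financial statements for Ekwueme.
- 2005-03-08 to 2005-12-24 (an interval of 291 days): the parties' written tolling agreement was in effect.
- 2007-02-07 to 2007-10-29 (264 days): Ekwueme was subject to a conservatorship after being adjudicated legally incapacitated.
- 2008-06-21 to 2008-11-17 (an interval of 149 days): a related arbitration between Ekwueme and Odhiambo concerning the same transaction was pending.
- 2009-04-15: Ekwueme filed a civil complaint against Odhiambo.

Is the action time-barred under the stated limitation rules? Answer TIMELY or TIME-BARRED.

TIMELY

The limitation period began to run on 2003-06-23.
4 years from 2003-06-23 is 2007-06-23.
The period was tolled for 291 days by the written tolling agreement (2005-03-08 to 2005-12-24), pushing the deadline to 2008-04-09.
Because the plaintiff's legal incapacity ran from 2007-02-07 to 2007-10-29, the deadline is extended by 264 days to 2008-12-29.
The pending related arbitration from 2008-06-21 to 2008-11-17 tolled the period for 149 days, extending the deadline to 2009-05-27.
The 2009-04-15 filing precedes the 2009-05-27 deadline; the claim is timely.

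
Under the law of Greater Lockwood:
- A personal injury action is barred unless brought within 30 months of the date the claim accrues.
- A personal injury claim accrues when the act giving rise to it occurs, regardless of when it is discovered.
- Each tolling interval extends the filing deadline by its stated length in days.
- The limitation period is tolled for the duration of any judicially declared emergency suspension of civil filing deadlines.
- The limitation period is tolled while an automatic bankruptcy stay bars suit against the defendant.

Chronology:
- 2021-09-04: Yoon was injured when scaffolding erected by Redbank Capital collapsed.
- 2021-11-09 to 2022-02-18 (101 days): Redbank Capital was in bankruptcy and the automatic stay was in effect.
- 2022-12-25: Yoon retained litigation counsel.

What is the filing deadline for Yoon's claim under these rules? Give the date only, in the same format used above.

The claim accrued on 2021-09-04, when the wrongful act occurred.
The untolled deadline — 30 months after 2021-09-04 — is 2024-03-04.
The period was tolled for 101 days by the automatic bankruptcy stay (2021-11-09 to 2022-02-18), pushing the deadline to 2024-06-13.
The other events in the timeline have no effect on the limitation period under the stated rules.

2024-06-13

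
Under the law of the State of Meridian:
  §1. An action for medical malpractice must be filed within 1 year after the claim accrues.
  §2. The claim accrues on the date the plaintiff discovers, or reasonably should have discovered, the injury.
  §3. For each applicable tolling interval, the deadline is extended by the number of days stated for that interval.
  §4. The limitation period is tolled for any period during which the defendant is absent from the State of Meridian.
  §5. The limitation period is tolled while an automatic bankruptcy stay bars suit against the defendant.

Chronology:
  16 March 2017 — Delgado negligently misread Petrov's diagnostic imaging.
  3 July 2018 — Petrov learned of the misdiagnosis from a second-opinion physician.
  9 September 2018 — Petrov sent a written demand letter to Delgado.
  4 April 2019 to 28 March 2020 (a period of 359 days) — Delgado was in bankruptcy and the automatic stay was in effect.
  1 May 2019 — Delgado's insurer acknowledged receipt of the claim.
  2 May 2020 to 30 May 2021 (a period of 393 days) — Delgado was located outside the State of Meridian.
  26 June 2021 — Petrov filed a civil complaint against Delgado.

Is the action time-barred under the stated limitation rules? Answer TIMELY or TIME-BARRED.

Accrual is tied to discovery, so the period began on 3 July 2018 rather than on 16 March 2017 when the act occurred.
The untolled deadline — 1 year after 3 July 2018 — is 3 July 2019.
Because the automatic bankruptcy stay ran from 4 April 2019 to 28 March 2020, the deadline is extended by 359 days to 26 June 2020.
The defendant's absence from the jurisdiction from 2 May 2020 to 30 May 2021 tolled the period for 393 days, extending the deadline to 24 July 2021.
Nothing else in the chronology tolls or restarts the period.
Petrov filed on 26 June 2021, before the 24 July 2021 deadline, so the action is timely.

TIMELY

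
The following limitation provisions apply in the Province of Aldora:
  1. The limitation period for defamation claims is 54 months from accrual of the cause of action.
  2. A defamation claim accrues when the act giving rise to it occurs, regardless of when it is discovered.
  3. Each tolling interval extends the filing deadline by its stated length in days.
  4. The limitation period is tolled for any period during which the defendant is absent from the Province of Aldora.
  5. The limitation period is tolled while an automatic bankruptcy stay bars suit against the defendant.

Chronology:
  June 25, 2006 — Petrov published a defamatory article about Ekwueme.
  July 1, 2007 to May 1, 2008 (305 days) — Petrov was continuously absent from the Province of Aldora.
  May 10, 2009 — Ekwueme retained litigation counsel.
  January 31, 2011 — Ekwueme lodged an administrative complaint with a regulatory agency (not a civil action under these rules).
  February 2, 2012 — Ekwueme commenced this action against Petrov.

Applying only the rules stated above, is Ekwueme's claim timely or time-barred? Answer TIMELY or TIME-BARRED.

The claim accrued on June 25, 2006, when the wrongful act occurred.
The untolled deadline — 54 months after June 25, 2006 — is December 25, 2010.
The defendant's absence from the jurisdiction from July 1, 2007 to May 1, 2008 tolled the period for 305 days, extending the deadline to October 26, 2011.
Nothing else in the chronology tolls or restarts the period.
Ekwueme filed on February 2, 2012, after the October 26, 2011 deadline, so the action is time-barred.

TIME-BARRED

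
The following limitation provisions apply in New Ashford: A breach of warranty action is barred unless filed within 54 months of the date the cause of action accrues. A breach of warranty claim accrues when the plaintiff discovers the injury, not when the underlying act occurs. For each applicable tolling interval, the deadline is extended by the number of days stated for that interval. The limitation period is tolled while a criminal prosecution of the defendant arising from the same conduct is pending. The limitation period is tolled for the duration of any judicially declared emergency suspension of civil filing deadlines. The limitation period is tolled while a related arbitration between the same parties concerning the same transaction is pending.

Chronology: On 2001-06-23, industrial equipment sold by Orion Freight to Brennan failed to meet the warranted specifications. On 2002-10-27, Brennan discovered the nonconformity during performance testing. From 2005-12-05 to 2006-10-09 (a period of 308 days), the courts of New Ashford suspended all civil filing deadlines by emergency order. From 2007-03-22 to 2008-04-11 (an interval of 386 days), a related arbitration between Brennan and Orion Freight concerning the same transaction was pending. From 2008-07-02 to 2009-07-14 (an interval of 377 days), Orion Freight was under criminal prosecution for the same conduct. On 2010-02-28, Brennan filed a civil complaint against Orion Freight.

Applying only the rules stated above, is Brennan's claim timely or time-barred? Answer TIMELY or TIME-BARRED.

TIMELY

Under the discovery rule, the claim accrued on 2002-10-27, when Brennan discovered the injury — not on the 2001-06-23 date of the underlying act.
54 months from 2002-10-27 is 2007-04-27.
The emergency suspension of filing deadlines from 2005-12-05 to 2006-10-09 tolled the period for 308 days, extending the deadline to 2008-02-29.
The period was tolled for 386 days by the pending related arbitration (2007-03-22 to 2008-04-11), pushing the deadline to 2009-03-21.
Because the pending criminal prosecution ran from 2008-07-02 to 2009-07-14, the deadline is extended by 377 days to 2010-04-02.
Filing on 2010-02-28 beat the 2010-04-02 deadline — the action is timely.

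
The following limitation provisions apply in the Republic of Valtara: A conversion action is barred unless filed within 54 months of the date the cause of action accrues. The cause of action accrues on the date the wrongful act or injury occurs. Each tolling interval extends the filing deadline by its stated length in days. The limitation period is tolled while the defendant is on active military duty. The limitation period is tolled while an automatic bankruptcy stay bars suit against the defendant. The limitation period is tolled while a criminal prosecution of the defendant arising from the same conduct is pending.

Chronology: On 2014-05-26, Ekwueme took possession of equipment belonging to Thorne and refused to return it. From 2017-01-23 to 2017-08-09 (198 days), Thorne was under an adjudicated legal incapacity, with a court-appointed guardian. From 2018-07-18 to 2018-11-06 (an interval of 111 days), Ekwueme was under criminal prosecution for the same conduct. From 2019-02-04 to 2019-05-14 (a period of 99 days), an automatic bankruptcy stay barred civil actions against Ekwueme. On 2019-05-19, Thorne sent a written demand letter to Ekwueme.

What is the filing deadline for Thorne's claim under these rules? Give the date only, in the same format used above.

2019-06-24

The cause of action accrued on 2014-05-26, the date of the act.
54 months from 2014-05-26 is 2018-11-26.
Because the pending criminal prosecution ran from 2018-07-18 to 2018-11-06, the deadline is extended by 111 days to 2019-03-17.
Because the automatic bankruptcy stay ran from 2019-02-04 to 2019-05-14, the deadline is extended by 99 days to 2019-06-24.
Although the plaintiff's incapacity ran from 2017-01-23 to 2017-08-09, the stated rules do not make that a tolling event, so it is disregarded.
Nothing else in the chronology tolls or restarts the period.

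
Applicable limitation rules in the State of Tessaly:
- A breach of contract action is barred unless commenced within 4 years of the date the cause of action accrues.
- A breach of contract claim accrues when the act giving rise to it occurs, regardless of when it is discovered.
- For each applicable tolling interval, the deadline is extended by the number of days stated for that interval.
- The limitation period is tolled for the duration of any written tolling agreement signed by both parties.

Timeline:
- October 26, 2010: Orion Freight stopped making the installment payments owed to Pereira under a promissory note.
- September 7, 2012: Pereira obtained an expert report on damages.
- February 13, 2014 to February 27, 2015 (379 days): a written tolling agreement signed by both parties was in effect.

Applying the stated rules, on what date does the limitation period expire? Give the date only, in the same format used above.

November 9, 2015

The limitation period began to run on October 26, 2010.
The untolled deadline — 4 years after October 26, 2010 — is October 26, 2014.
The written tolling agreement from February 13, 2014 to February 27, 2015 tolled the period for 379 days, extending the deadline to November 9, 2015.
The other events in the timeline have no effect on the limitation period under the stated rules.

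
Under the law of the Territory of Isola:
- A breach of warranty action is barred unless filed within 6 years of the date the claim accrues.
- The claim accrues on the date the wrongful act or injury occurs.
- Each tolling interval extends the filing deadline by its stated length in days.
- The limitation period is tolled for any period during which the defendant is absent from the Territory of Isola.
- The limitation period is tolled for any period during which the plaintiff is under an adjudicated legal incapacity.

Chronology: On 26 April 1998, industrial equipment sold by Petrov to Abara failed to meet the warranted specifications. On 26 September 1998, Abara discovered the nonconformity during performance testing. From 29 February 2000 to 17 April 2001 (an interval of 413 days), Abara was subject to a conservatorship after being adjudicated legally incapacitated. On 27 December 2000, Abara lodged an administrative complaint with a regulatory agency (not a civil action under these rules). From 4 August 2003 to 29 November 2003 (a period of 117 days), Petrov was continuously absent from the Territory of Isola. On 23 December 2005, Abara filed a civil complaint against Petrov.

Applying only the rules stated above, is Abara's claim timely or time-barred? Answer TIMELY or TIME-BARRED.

The claim accrued on 26 April 1998, when the wrongful act occurred; under the stated occurrence rule the 26 September 1998 discovery does not delay accrual.
The untolled deadline — 6 years after 26 April 1998 — is 26 April 2004.
The plaintiff's legal incapacity from 29 February 2000 to 17 April 2001 tolled the period for 413 days, extending the deadline to 13 June 2005.
The period was tolled for 117 days by the defendant's absence from the jurisdiction (4 August 2003 to 29 November 2003), pushing the deadline to 8 October 2005.
None of the other events listed affects the running of the period under the stated rules.
Filing on 23 December 2005 missed the 8 October 2005 deadline — the action is time-barred.

TIME-BARRED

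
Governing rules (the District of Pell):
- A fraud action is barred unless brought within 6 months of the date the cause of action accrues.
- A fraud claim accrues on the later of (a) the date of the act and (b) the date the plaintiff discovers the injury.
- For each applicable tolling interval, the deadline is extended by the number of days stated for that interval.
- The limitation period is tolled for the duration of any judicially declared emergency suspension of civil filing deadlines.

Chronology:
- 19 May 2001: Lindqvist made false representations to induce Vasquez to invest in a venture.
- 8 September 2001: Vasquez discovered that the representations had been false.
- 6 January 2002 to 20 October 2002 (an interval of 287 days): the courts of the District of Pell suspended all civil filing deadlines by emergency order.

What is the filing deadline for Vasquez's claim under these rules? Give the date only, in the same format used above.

The claim accrued on 8 September 2001 — the later of the 19 May 2001 act and the 8 September 2001 discovery.
The untolled deadline — 6 months after 8 September 2001 — is 8 March 2002.
The emergency suspension of filing deadlines from 6 January 2002 to 20 October 2002 tolled the period for 287 days, extending the deadline to 20 December 2002.

20 December 2002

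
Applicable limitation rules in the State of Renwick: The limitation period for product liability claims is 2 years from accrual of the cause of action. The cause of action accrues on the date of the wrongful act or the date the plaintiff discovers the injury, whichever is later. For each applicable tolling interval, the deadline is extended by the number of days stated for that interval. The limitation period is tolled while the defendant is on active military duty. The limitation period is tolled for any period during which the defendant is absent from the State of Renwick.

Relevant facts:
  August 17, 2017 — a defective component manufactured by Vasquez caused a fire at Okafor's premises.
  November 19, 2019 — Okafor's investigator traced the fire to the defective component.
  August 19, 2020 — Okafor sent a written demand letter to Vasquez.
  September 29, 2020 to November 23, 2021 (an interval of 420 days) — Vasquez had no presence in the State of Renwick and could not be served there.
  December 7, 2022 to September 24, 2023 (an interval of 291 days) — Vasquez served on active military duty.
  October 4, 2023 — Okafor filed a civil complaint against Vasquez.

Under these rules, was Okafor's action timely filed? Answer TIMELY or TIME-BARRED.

TIMELY

Taking the later of the act (August 17, 2017) and discovery (November 19, 2019), the claim accrued on November 19, 2019.
Adding the 2 years base period to November 19, 2019 gives a deadline of November 19, 2021, before any tolling.
The defendant's absence from the jurisdiction from September 29, 2020 to November 23, 2021 tolled the period for 420 days, extending the deadline to January 13, 2023.
The defendant's active military service from December 7, 2022 to September 24, 2023 tolled the period for 291 days, extending the deadline to October 31, 2023.
None of the other events listed affects the running of the period under the stated rules.
The October 4, 2023 filing precedes the October 31, 2023 deadline; the claim is timely.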